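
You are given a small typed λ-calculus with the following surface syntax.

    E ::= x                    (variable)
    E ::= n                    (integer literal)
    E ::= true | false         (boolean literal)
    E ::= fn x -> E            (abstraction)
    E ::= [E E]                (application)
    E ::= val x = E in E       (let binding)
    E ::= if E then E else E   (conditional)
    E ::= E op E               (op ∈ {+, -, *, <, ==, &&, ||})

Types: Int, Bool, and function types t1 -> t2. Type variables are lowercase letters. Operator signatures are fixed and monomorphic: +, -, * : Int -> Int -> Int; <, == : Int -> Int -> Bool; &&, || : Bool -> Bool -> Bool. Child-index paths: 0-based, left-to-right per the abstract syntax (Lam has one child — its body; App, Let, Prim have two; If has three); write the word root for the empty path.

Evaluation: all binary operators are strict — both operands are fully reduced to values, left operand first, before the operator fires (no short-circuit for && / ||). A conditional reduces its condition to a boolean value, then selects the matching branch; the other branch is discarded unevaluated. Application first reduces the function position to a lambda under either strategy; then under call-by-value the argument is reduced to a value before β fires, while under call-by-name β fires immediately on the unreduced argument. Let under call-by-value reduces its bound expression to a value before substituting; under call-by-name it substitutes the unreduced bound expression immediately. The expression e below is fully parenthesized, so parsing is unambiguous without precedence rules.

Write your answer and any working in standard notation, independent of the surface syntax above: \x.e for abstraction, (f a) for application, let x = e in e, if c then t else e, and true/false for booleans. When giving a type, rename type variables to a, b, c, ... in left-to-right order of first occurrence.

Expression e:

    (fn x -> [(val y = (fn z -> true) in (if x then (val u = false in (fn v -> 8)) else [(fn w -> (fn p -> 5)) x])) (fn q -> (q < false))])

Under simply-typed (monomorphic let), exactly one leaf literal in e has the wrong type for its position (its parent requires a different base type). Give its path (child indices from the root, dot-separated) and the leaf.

Working:
\z._ : b -> Bool
let y : b -> Bool
x : a
  unify a ~ Bool
let u : Bool
\v._ : c -> Int
\p._ : e -> Int
\w._ : d -> e -> Int
x : Bool
  unify d -> e -> Int ~ Bool -> f
  unify d ~ Bool
  unify e -> Int ~ f
_ _ : e -> Int
  unify c -> Int ~ e -> Int
  unify c ~ e
  unify Int ~ Int
q : g
  unify g ~ Int
  unify Bool ~ Int
  FAIL: mismatch Bool ~ Int

Answer: 0.1.0.1 : false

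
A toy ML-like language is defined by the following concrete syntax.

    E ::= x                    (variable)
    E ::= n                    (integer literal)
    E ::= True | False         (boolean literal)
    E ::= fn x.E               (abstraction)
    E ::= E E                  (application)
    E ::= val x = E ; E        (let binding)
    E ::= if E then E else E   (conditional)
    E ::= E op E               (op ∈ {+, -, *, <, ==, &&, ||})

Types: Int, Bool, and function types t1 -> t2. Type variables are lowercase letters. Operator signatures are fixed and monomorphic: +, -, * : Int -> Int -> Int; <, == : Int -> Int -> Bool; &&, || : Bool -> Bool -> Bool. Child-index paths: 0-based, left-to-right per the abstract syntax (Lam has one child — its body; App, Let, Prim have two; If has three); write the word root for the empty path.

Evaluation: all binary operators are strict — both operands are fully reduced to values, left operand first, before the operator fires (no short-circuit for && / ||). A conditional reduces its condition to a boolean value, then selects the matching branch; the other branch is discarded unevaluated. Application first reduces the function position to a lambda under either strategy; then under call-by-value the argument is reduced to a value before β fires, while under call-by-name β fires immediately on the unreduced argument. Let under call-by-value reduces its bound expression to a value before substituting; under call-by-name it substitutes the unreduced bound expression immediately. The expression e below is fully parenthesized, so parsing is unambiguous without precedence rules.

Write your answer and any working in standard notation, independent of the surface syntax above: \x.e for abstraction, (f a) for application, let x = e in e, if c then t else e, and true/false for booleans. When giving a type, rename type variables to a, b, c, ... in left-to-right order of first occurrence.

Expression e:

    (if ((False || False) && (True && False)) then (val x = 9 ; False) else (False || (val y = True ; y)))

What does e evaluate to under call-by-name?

Working:
step 0: (if ((false || false) && (true && false)) then (let x = 9 in false) else (false || (let y = true in y)))
step 1: [delta@0.0] (if (false && (true && false)) then (let x = 9 in false) else (false || (let y = true in y)))
step 2: [delta@0.1] (if (false && false) then (let x = 9 in false) else (false || (let y = true in y)))
step 3: [delta@0] (if false then (let x = 9 in false) else (false || (let y = true in y)))
step 4: [if@root] (false || (let y = true in y))
step 5: [let@1] (false || true)
step 6: [delta@root] true

Answer: true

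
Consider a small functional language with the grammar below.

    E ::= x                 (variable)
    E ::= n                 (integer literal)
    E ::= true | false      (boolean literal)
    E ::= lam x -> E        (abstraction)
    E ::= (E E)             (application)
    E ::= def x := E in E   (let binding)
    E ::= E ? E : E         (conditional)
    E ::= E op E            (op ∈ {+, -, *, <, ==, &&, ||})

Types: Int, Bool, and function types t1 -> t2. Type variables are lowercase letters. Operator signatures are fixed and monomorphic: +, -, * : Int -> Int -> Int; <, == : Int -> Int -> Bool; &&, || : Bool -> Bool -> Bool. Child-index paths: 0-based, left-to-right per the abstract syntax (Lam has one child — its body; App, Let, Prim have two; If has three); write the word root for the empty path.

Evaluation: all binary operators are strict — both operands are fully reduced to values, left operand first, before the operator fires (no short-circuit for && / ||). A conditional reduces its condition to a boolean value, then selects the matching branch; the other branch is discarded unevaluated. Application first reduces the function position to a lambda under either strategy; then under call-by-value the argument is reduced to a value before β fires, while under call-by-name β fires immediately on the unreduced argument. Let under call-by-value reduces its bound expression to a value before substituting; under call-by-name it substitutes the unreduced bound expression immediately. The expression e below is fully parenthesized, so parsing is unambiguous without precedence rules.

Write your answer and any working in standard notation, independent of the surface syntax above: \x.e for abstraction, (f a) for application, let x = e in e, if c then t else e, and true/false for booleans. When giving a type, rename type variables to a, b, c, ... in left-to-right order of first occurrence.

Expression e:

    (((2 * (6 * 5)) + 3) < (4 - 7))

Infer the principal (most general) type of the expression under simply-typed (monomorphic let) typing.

Trace:
  unify Int ~ Int
  unify Int ~ Int
  unify Int ~ Int
  unify Int ~ Int
  unify Int ~ Int
  unify Int ~ Int
  unify Int ~ Int
  unify Int ~ Int
  unify Int ~ Int
  unify Int ~ Int

Answer: Bool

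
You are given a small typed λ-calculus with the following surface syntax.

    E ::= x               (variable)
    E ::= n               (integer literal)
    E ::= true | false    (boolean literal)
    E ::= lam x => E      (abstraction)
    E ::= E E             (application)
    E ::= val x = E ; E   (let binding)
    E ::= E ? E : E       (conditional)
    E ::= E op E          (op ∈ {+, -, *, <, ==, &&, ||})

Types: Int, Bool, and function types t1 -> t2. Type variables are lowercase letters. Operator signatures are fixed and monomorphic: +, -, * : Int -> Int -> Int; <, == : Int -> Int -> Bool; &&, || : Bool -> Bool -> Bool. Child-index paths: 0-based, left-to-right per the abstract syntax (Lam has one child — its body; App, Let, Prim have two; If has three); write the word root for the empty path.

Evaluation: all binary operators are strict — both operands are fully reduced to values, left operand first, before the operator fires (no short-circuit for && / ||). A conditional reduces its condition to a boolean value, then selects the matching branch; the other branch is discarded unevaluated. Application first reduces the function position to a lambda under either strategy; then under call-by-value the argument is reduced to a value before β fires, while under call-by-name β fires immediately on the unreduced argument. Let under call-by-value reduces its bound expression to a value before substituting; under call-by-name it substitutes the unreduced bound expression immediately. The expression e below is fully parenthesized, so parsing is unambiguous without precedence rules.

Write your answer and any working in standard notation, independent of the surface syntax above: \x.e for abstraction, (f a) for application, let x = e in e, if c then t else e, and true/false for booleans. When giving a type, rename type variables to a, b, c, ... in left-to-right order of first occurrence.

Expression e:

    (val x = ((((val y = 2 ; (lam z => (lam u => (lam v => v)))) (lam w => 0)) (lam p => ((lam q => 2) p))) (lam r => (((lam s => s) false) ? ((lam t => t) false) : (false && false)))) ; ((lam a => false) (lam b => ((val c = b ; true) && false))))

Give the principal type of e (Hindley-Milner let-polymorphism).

Answer: Bool

Derivation:
let y : Int
v : c
\v._ : c -> c
\u._ : b -> c -> c
\z._ : a -> b -> c -> c
\w._ : d -> Int
  unify a -> b -> c -> c ~ (d -> Int) -> e
  unify a ~ d -> Int
  unify b -> c -> c ~ e
_ _ : b -> c -> c
\q._ : g -> Int
p : f
  unify g -> Int ~ f -> h
  unify g ~ f
  unify Int ~ h
_ _ : Int
\p._ : f -> Int
  unify b -> c -> c ~ (f -> Int) -> i
  unify b ~ f -> Int
  unify c -> c ~ i
_ _ : c -> c
s : k
\s._ : k -> k
  unify k -> k ~ Bool -> l
  unify k ~ Bool
  unify Bool ~ l
_ _ : Bool
  unify Bool ~ Bool
t : m
\t._ : m -> m
  unify m -> m ~ Bool -> n
  unify m ~ Bool
  unify Bool ~ n
_ _ : Bool
  unify Bool ~ Bool
  unify Bool ~ Bool
  unify Bool ~ Bool
\r._ : j -> Bool
  unify c -> c ~ (j -> Bool) -> o
  unify c ~ j -> Bool
  unify j -> Bool ~ o
_ _ : j -> Bool
let x : forall. j -> Bool
\a._ : p -> Bool
b : q
let c : q
  unify Bool ~ Bool
  unify Bool ~ Bool
\b._ : q -> Bool
  unify p -> Bool ~ (q -> Bool) -> r
  unify p ~ q -> Bool
  unify Bool ~ r
_ _ : Bool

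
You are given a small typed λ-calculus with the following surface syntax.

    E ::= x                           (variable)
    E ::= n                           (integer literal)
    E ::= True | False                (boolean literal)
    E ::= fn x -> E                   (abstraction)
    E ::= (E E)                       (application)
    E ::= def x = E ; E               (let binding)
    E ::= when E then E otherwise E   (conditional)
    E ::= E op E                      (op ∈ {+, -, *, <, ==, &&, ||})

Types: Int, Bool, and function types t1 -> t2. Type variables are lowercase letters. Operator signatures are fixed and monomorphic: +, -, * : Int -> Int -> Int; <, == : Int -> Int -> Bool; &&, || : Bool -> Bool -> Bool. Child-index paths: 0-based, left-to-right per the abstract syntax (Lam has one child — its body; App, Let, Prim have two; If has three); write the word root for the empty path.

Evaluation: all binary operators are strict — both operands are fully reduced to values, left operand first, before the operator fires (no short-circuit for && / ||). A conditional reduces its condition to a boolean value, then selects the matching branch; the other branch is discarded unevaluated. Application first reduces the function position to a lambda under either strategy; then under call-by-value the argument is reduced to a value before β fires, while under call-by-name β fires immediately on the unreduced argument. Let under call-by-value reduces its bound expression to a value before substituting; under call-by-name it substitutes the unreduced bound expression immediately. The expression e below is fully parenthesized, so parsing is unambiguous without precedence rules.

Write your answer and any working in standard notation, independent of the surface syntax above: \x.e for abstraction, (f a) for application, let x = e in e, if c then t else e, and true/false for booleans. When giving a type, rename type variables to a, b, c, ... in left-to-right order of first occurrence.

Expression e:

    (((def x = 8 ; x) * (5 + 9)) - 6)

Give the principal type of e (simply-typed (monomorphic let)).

Answer: Int

Trace:
let x : Int
x : Int
  unify Int ~ Int
  unify Int ~ Int
  unify Int ~ Int
  unify Int ~ Int
  unify Int ~ Int
  unify Int ~ Int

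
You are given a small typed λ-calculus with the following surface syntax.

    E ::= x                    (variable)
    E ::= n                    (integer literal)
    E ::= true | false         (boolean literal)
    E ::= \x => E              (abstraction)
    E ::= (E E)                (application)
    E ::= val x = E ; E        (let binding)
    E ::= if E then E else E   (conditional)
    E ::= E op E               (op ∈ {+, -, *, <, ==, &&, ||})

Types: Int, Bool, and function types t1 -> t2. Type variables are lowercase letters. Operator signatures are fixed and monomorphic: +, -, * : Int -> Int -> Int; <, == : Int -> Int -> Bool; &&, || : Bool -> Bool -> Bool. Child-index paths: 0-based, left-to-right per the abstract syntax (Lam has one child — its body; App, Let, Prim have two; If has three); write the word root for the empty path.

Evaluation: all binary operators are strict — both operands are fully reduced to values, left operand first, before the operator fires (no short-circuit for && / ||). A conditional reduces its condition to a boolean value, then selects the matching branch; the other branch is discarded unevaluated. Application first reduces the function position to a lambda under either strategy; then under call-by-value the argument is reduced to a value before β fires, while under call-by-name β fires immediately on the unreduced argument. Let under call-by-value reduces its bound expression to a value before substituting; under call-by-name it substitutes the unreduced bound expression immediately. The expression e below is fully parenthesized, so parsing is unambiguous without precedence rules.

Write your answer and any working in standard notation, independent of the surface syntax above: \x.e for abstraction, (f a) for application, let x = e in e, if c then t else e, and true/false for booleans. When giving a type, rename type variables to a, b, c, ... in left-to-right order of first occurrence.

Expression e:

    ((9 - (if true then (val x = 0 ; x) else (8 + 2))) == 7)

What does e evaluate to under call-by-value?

Derivation:
step 0: ((9 - (if true then (let x = 0 in x) else (8 + 2))) == 7)
step 1: [if@0.1] ((9 - (let x = 0 in x)) == 7)
step 2: [let@0.1] ((9 - 0) == 7)
step 3: [delta@0] (9 == 7)
step 4: [delta@root] false

Answer: false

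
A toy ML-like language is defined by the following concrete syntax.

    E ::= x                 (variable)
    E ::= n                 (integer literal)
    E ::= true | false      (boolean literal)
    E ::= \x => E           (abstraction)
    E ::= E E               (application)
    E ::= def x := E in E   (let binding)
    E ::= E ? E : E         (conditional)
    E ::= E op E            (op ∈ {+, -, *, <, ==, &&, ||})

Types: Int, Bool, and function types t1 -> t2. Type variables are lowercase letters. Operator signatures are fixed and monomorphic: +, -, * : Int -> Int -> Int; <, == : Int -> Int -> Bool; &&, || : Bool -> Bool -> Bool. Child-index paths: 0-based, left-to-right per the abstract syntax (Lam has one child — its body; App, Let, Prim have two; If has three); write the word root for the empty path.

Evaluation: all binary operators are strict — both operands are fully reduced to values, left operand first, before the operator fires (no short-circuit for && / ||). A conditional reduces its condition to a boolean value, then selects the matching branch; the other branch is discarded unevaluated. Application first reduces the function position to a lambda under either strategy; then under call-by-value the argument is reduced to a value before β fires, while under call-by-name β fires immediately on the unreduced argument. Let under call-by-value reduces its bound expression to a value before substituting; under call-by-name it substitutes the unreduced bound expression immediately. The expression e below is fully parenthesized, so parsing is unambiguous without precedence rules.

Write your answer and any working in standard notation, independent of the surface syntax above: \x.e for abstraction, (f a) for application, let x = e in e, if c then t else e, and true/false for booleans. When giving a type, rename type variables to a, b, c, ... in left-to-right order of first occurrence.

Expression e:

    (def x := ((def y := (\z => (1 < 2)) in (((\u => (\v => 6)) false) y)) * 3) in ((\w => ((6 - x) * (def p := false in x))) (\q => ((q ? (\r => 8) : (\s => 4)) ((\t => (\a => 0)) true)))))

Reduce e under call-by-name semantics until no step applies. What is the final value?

Answer: -216

Working:
step 0: (let x = ((let y = (\z.(1 < 2)) in (((\u.(\v.6)) false) y)) * 3) in ((\w.((6 - x) * (let p = false in x))) (\q.((if q then (\r.8) else (\s.4)) ((\t.(\a.0)) true)))))
step 1: [let@root] ((\w.((6 - ((let y = (\z.(1 < 2)) in (((\u.(\v.6)) false) y)) * 3)) * (let p = false in ((let y = (\z.(1 < 2)) in (((\u.(\v.6)) false) y)) * 3)))) (\q.((if q then (\r.8) else (\s.4)) ((\t.(\a.0)) true))))
step 2: [beta@root] ((6 - ((let y = (\z.(1 < 2)) in (((\u.(\v.6)) false) y)) * 3)) * (let p = false in ((let y = (\z.(1 < 2)) in (((\u.(\v.6)) false) y)) * 3)))
step 3: [let@0.1.0] ((6 - ((((\u.(\v.6)) false) (\z.(1 < 2))) * 3)) * (let p = false in ((let y = (\z.(1 < 2)) in (((\u.(\v.6)) false) y)) * 3)))
step 4: [beta@0.1.0.0] ((6 - (((\v.6) (\z.(1 < 2))) * 3)) * (let p = false in ((let y = (\z.(1 < 2)) in (((\u.(\v.6)) false) y)) * 3)))
step 5: [beta@0.1.0] ((6 - (6 * 3)) * (let p = false in ((let y = (\z.(1 < 2)) in (((\u.(\v.6)) false) y)) * 3)))
step 6: [delta@0.1] ((6 - 18) * (let p = false in ((let y = (\z.(1 < 2)) in (((\u.(\v.6)) false) y)) * 3)))
step 7: [delta@0] (-12 * (let p = false in ((let y = (\z.(1 < 2)) in (((\u.(\v.6)) false) y)) * 3)))
step 8: [let@1] (-12 * ((let y = (\z.(1 < 2)) in (((\u.(\v.6)) false) y)) * 3))
step 9: [let@1.0] (-12 * ((((\u.(\v.6)) false) (\z.(1 < 2))) * 3))
step 10: [beta@1.0.0] (-12 * (((\v.6) (\z.(1 < 2))) * 3))
step 11: [beta@1.0] (-12 * (6 * 3))
step 12: [delta@1] (-12 * 18)
step 13: [delta@root] -216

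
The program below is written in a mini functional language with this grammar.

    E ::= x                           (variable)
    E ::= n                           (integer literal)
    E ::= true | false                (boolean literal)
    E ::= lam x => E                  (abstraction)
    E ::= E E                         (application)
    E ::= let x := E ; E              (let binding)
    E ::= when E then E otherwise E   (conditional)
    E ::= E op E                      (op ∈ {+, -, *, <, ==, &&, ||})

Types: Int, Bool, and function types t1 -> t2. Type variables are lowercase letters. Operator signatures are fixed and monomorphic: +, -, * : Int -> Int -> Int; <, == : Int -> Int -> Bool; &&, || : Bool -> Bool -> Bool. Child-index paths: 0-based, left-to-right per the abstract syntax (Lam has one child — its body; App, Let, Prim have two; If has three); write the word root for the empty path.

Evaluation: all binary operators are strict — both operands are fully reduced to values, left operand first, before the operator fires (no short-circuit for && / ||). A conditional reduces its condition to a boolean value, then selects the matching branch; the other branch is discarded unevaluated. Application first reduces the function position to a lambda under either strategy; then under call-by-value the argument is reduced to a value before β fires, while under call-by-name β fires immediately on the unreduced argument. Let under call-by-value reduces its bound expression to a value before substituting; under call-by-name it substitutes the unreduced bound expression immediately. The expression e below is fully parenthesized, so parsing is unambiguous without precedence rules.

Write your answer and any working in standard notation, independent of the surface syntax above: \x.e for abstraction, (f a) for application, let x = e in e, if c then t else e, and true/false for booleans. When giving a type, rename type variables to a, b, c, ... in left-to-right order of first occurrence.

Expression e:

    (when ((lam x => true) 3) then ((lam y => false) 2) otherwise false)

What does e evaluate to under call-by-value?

Answer: false

Working:
step 0: (if ((\x.true) 3) then ((\y.false) 2) else false)
step 1: [beta@0] (if true then ((\y.false) 2) else false)
step 2: [if@root] ((\y.false) 2)
step 3: [beta@root] false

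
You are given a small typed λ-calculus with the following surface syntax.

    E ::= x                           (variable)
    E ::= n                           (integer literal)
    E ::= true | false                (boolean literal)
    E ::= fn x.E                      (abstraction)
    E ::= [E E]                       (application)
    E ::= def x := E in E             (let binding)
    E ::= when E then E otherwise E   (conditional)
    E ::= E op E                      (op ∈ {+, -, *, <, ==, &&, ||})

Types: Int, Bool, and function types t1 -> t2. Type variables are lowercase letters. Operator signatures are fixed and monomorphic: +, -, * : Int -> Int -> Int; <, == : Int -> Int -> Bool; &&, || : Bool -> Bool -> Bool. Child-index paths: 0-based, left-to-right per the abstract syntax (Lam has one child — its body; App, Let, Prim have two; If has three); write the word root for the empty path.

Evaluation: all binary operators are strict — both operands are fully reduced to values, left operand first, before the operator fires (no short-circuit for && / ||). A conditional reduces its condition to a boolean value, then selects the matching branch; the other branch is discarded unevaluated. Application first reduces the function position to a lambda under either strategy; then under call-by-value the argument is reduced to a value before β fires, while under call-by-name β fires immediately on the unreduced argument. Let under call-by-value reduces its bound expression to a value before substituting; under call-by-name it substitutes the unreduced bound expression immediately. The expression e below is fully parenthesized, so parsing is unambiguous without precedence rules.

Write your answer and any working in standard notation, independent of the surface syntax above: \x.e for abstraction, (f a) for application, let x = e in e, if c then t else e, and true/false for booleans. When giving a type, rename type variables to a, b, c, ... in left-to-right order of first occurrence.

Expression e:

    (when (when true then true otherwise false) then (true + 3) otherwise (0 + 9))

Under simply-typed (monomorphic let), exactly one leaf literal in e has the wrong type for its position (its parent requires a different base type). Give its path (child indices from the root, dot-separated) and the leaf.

Answer: 1.0 : true

Trace:
  unify Bool ~ Bool
  unify Bool ~ Bool
  unify Bool ~ Bool
  unify Bool ~ Int
  FAIL: mismatch Bool ~ Int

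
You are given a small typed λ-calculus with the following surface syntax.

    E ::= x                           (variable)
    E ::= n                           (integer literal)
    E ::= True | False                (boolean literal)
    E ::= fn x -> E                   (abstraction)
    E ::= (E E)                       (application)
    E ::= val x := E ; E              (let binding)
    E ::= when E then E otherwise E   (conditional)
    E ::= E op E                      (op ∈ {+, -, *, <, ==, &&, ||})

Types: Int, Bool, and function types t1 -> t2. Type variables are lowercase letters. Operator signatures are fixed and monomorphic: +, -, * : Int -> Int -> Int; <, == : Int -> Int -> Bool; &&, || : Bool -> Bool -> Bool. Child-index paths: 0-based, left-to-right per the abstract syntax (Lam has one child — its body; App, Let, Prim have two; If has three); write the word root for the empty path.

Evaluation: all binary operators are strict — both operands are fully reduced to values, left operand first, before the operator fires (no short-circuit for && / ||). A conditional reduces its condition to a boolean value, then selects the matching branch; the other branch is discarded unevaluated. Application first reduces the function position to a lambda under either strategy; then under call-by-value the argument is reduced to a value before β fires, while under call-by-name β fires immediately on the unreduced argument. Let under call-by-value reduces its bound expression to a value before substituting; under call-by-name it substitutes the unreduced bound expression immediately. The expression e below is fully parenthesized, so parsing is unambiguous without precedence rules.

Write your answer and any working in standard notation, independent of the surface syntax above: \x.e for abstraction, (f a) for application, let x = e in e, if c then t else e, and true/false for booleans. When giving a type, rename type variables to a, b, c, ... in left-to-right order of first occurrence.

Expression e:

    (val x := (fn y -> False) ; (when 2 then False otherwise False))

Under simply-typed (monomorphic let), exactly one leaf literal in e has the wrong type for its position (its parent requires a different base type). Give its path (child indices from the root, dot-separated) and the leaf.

Derivation:
\y._ : a -> Bool
let x : a -> Bool
  unify Int ~ Bool
  FAIL: mismatch Int ~ Bool

Answer: 1.0 : 2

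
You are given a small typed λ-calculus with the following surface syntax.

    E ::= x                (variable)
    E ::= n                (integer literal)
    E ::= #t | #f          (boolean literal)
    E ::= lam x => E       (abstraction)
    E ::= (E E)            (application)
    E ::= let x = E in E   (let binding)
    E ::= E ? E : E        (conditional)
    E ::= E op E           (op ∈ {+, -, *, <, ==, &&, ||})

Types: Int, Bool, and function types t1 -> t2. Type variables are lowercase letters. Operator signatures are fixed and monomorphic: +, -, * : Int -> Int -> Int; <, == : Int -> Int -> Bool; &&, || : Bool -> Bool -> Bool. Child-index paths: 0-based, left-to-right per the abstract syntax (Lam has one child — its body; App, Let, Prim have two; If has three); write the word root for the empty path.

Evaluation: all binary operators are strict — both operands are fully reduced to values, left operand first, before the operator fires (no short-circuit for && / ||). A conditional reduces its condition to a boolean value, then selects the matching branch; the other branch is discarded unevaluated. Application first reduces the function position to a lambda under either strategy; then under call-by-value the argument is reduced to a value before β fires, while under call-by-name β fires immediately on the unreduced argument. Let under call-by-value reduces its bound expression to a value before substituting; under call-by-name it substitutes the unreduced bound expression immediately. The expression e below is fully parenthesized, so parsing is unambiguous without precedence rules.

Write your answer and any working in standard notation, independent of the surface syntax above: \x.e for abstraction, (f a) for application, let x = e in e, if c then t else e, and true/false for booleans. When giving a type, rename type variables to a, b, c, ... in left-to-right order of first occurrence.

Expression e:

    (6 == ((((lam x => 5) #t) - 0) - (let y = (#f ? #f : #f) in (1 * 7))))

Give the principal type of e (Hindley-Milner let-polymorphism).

Trace:
  unify Int ~ Int
\x._ : a -> Int
  unify a -> Int ~ Bool -> b
  unify a ~ Bool
  unify Int ~ b
_ _ : Int
  unify Int ~ Int
  unify Int ~ Int
  unify Int ~ Int
  unify Bool ~ Bool
  unify Bool ~ Bool
let y : Bool
  unify Int ~ Int
  unify Int ~ Int
  unify Int ~ Int
  unify Int ~ Int

Answer: Bool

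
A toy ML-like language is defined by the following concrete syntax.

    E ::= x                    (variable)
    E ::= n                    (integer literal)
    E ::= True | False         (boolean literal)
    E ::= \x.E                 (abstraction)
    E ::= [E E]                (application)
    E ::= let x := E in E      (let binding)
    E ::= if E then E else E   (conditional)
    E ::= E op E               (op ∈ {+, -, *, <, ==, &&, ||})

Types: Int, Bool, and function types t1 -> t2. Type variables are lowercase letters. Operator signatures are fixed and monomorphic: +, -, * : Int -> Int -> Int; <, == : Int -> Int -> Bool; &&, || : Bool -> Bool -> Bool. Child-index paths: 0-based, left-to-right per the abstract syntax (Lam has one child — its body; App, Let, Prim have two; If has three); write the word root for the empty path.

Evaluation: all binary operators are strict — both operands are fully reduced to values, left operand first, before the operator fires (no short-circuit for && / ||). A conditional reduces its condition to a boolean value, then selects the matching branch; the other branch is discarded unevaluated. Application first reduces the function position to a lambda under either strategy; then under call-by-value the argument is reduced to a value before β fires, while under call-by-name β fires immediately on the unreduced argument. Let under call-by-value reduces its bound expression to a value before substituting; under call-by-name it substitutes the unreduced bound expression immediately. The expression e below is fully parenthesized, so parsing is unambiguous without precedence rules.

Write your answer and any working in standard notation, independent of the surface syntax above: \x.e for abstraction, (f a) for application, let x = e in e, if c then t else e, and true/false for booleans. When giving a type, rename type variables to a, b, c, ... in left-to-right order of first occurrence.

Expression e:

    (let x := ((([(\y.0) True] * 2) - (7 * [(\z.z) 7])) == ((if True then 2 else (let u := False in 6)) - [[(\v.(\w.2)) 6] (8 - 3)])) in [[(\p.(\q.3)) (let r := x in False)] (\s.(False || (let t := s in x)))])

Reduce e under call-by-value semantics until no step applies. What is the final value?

Answer: 3

Trace:
step 0: (let x = (((((\y.0) true) * 2) - (7 * ((\z.z) 7))) == ((if true then 2 else (let u = false in 6)) - (((\v.(\w.2)) 6) (8 - 3)))) in (((\p.(\q.3)) (let r = x in false)) (\s.(false || (let t = s in x)))))
step 1: [beta@0.0.0.0] (let x = (((0 * 2) - (7 * ((\z.z) 7))) == ((if true then 2 else (let u = false in 6)) - (((\v.(\w.2)) 6) (8 - 3)))) in (((\p.(\q.3)) (let r = x in false)) (\s.(false || (let t = s in x)))))
step 2: [delta@0.0.0] (let x = ((0 - (7 * ((\z.z) 7))) == ((if true then 2 else (let u = false in 6)) - (((\v.(\w.2)) 6) (8 - 3)))) in (((\p.(\q.3)) (let r = x in false)) (\s.(false || (let t = s in x)))))
step 3: [beta@0.0.1.1] (let x = ((0 - (7 * 7)) == ((if true then 2 else (let u = false in 6)) - (((\v.(\w.2)) 6) (8 - 3)))) in (((\p.(\q.3)) (let r = x in false)) (\s.(false || (let t = s in x)))))
step 4: [delta@0.0.1] (let x = ((0 - 49) == ((if true then 2 else (let u = false in 6)) - (((\v.(\w.2)) 6) (8 - 3)))) in (((\p.(\q.3)) (let r = x in false)) (\s.(false || (let t = s in x)))))
step 5: [delta@0.0] (let x = (-49 == ((if true then 2 else (let u = false in 6)) - (((\v.(\w.2)) 6) (8 - 3)))) in (((\p.(\q.3)) (let r = x in false)) (\s.(false || (let t = s in x)))))
step 6: [if@0.1.0] (let x = (-49 == (2 - (((\v.(\w.2)) 6) (8 - 3)))) in (((\p.(\q.3)) (let r = x in false)) (\s.(false || (let t = s in x)))))
step 7: [beta@0.1.1.0] (let x = (-49 == (2 - ((\w.2) (8 - 3)))) in (((\p.(\q.3)) (let r = x in false)) (\s.(false || (let t = s in x)))))
step 8: [delta@0.1.1.1] (let x = (-49 == (2 - ((\w.2) 5))) in (((\p.(\q.3)) (let r = x in false)) (\s.(false || (let t = s in x)))))
step 9: [beta@0.1.1] (let x = (-49 == (2 - 2)) in (((\p.(\q.3)) (let r = x in false)) (\s.(false || (let t = s in x)))))
step 10: [delta@0.1] (let x = (-49 == 0) in (((\p.(\q.3)) (let r = x in false)) (\s.(false || (let t = s in x)))))
step 11: [delta@0] (let x = false in (((\p.(\q.3)) (let r = x in false)) (\s.(false || (let t = s in x)))))
step 12: [let@root] (((\p.(\q.3)) (let r = false in false)) (\s.(false || (let t = s in false))))
step 13: [let@0.1] (((\p.(\q.3)) false) (\s.(false || (let t = s in false))))
step 14: [beta@0] ((\q.3) (\s.(false || (let t = s in false))))
step 15: [beta@root] 3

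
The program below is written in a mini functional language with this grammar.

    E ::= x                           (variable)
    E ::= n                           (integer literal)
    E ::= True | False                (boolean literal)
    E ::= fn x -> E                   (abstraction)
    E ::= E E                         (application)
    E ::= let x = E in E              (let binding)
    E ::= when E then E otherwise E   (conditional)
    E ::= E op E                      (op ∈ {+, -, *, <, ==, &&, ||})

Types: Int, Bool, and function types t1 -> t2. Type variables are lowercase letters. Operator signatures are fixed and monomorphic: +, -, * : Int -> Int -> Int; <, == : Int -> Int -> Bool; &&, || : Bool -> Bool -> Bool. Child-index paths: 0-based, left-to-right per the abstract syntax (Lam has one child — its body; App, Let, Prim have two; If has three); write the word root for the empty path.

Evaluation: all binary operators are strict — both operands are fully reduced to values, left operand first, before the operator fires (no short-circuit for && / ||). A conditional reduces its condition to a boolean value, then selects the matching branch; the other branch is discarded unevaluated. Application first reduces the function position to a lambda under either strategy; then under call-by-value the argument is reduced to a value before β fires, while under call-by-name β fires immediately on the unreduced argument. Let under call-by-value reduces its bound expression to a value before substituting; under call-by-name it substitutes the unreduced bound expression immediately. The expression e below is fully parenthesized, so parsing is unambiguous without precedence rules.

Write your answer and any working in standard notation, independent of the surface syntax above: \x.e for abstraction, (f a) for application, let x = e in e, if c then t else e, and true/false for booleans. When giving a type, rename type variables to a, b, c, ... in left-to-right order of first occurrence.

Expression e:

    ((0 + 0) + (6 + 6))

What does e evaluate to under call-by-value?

Answer: 12

Working:
step 0: ((0 + 0) + (6 + 6))
step 1: [delta@0] (0 + (6 + 6))
step 2: [delta@1] (0 + 12)
step 3: [delta@root] 12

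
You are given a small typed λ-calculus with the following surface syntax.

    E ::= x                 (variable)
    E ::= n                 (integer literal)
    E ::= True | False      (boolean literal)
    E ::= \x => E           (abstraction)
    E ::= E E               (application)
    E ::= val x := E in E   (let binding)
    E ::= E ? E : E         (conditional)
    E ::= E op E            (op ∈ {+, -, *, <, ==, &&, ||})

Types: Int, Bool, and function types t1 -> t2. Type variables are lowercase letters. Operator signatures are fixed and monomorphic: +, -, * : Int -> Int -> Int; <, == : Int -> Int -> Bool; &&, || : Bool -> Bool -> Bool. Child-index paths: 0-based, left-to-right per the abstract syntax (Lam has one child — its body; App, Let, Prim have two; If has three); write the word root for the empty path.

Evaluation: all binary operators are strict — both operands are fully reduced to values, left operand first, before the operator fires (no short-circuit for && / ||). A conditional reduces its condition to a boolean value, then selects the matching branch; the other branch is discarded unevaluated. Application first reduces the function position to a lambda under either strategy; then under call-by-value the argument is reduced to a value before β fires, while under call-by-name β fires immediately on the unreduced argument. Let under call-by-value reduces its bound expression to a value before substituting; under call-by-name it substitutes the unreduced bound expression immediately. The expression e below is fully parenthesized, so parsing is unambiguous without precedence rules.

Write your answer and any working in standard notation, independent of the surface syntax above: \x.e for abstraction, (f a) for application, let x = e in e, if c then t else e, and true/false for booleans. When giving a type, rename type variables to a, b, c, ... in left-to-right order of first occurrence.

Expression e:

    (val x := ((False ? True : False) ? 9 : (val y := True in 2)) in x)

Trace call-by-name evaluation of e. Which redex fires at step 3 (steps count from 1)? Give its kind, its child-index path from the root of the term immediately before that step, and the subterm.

Trace:
step 0: (let x = (if (if false then true else false) then 9 else (let y = true in 2)) in x)
step 1: [let@root] (if (if false then true else false) then 9 else (let y = true in 2))
step 2: [if@0] (if false then 9 else (let y = true in 2))
step 3: [if@root] (let y = true in 2)

Answer: if at root : (if false then 9 else (let y = true in 2))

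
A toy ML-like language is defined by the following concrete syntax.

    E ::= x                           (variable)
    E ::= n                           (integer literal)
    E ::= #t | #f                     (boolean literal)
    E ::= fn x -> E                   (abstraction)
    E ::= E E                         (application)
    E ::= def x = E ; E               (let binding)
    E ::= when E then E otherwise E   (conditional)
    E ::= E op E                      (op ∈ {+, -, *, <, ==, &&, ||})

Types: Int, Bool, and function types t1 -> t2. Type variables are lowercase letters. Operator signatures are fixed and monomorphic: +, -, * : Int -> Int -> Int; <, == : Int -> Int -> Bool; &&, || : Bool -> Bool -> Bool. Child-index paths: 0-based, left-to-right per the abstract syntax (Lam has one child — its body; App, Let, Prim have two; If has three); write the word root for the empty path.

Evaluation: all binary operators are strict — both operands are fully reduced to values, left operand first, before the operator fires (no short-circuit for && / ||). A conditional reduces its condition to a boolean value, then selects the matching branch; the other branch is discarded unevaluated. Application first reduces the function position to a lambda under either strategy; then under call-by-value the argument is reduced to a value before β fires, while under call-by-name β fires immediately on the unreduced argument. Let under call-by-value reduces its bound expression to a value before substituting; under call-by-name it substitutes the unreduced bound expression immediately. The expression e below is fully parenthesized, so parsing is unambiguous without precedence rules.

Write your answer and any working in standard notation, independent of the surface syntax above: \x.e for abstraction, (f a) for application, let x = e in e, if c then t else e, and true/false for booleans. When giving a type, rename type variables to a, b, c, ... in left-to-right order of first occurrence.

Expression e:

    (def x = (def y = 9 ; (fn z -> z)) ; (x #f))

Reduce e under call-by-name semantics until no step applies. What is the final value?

Answer: false

Working:
step 0: (let x = (let y = 9 in (\z.z)) in (x false))
step 1: [let@root] ((let y = 9 in (\z.z)) false)
step 2: [let@0] ((\z.z) false)
step 3: [beta@root] false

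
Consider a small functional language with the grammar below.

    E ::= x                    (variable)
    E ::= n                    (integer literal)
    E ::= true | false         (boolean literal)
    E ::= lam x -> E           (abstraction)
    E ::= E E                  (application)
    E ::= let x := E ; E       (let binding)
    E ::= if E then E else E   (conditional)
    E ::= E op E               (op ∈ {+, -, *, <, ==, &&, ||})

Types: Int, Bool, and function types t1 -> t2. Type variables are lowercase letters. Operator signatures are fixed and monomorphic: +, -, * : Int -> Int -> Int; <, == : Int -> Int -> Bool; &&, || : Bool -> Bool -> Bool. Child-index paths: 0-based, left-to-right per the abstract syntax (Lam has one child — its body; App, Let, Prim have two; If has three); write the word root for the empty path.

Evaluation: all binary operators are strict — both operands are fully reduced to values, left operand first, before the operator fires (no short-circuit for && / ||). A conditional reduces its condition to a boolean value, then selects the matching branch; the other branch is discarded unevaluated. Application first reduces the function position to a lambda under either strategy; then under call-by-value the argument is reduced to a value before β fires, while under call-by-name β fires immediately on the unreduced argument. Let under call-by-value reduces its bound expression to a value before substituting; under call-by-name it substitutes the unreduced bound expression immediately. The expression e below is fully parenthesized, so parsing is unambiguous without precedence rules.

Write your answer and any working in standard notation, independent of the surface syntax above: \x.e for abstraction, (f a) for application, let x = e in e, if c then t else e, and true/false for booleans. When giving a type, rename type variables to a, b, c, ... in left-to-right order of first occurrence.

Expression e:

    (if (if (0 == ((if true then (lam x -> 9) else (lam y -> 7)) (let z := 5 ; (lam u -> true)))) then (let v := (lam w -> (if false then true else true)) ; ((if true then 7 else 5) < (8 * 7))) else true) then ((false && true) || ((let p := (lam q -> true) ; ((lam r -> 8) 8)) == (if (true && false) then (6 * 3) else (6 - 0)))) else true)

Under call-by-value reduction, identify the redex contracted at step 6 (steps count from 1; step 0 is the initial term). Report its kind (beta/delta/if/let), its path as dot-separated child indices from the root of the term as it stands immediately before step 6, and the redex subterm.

Answer: if at root : (if true then ((false && true) || ((let p = (\q.true) in ((\r.8) 8)) == (if (true && false) then (6 * 3) else (6 - 0)))) else true)

Derivation:
step 0: (if (if (0 == ((if true then (\x.9) else (\y.7)) (let z = 5 in (\u.true)))) then (let v = (\w.(if false then true else true)) in ((if true then 7 else 5) < (8 * 7))) else true) then ((false && true) || ((let p = (\q.true) in ((\r.8) 8)) == (if (true && false) then (6 * 3) else (6 - 0)))) else true)
step 1: [if@0.0.1.0] (if (if (0 == ((\x.9) (let z = 5 in (\u.true)))) then (let v = (\w.(if false then true else true)) in ((if true then 7 else 5) < (8 * 7))) else true) then ((false && true) || ((let p = (\q.true) in ((\r.8) 8)) == (if (true && false) then (6 * 3) else (6 - 0)))) else true)
step 2: [let@0.0.1.1] (if (if (0 == ((\x.9) (\u.true))) then (let v = (\w.(if false then true else true)) in ((if true then 7 else 5) < (8 * 7))) else true) then ((false && true) || ((let p = (\q.true) in ((\r.8) 8)) == (if (true && false) then (6 * 3) else (6 - 0)))) else true)
step 3: [beta@0.0.1] (if (if (0 == 9) then (let v = (\w.(if false then true else true)) in ((if true then 7 else 5) < (8 * 7))) else true) then ((false && true) || ((let p = (\q.true) in ((\r.8) 8)) == (if (true && false) then (6 * 3) else (6 - 0)))) else true)
step 4: [delta@0.0] (if (if false then (let v = (\w.(if false then true else true)) in ((if true then 7 else 5) < (8 * 7))) else true) then ((false && true) || ((let p = (\q.true) in ((\r.8) 8)) == (if (true && false) then (6 * 3) else (6 - 0)))) else true)
step 5: [if@0] (if true then ((false && true) || ((let p = (\q.true) in ((\r.8) 8)) == (if (true && false) then (6 * 3) else (6 - 0)))) else true)
step 6: [if@root] ((false && true) || ((let p = (\q.true) in ((\r.8) 8)) == (if (true && false) then (6 * 3) else (6 - 0))))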